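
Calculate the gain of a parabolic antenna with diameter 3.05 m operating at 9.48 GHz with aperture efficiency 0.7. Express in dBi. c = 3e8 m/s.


lambda = c/f = 3e8 / 9.48e+09 = 0.03164557 m
G = eta*(pi*D/lambda)^2 = 0.7*(pi*3.05/0.03164557)^2
G = 64175.8500 (linear)
G = 10*log10(64175.8500) = 48.0737 dBi

48.0737 dBi


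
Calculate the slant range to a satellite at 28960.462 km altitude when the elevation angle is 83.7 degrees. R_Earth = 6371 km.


h = 28960.462 km, el = 83.7 deg
d = -R_E*sin(el) + sqrt((R_E*sin(el))^2 + 2*R_E*h + h^2)
d = -6371.0000*sin(1.4608) + sqrt((6371.0000*0.993961)^2 + 2*6371.0000*28960.462 + 28960.462^2)
d = 28992.0192 km

28992.0192 km


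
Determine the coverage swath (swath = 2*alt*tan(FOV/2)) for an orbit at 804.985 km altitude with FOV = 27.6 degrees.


FOV = 27.6 deg = 0.4817109 rad
swath = 2 * alt * tan(FOV/2) = 2 * 804.985 * tan(0.2408554)
swath = 2 * 804.985 * 0.2456236
swath = 395.4466 km

395.4466 km


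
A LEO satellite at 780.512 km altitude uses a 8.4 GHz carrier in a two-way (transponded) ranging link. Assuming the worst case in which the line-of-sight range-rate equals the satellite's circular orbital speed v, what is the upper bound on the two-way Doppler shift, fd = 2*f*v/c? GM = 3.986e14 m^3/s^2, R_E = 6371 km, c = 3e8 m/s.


r = 7.151512e+06 m
v = sqrt(mu/r) = 7465.6859 m/s (worst-case radial velocity)
f = 8.4 GHz = 8.4e+09 Hz
fd = 2*f*v/c = 2*8.4e+09*7465.6859/3.0e+08
fd = 418078.4077 Hz

418078.4077 Hz


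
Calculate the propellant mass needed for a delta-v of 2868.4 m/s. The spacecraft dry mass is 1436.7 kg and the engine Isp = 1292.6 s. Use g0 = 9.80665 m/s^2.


ve = Isp * g0 = 1292.6 * 9.80665 = 12676.075790 m/s
mass ratio = exp(dv/ve) = exp(2868.4/12676.075790) = 1.25393241
m_prop = m_dry * (mr - 1) = 1436.7 * (1.25393241 - 1)
m_prop = 364.8247 kg

364.8247 kg


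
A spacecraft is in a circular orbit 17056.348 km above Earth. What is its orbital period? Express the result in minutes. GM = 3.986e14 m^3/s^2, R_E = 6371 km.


r = 23427.3480 km = 2.3427348e+07 m
T = 2*pi*sqrt(r^3/mu) = 2*pi*sqrt(1.2857881e+22 / 3.986e14)
T = 35685.8392 s = 594.7640 min

594.7640 minutes


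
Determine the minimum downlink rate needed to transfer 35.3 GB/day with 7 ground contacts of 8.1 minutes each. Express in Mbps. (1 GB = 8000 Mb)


total contact time = 7 * 8.1 * 60 = 3402.0000 s
data = 35.3 GB = 282400.0000 Mb
rate = 282400.0000 / 3402.0000 = 83.0100 Mbps

83.0100 Mbps


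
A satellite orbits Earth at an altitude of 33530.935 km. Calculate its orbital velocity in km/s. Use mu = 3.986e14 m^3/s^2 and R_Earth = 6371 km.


r = R_E + alt = 6371.0 + 33530.935 = 39901.9350 km = 3.9901935e+07 m
v = sqrt(mu/r) = sqrt(3.986e14 / 3.9901935e+07) = 3160.6155 m/s = 3.1606 km/s

3.1606 km/s


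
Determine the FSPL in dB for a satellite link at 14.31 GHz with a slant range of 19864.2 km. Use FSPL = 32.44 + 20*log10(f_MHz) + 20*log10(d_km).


f = 14.31 GHz = 14310.0000 MHz
d = 19864.2 km
FSPL = 32.44 + 20*log10(14310.0000) + 20*log10(19864.2)
FSPL = 32.44 + 83.1128 + 85.9614
FSPL = 201.5142 dB

201.5142 dB


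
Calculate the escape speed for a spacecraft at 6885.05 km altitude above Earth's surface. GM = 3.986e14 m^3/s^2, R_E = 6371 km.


r = 6371.0 + 6885.05 = 13256.0500 km = 1.325605e+07 m
v_esc = sqrt(2*mu/r) = sqrt(2*3.986e14 / 1.325605e+07)
v_esc = 7754.9067 m/s = 7.7549 km/s

7.7549 km/s


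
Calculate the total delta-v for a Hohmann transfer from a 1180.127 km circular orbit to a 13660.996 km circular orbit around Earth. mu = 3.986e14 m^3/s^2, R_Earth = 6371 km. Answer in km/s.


r1 = 7551.1270 km = 7.551127e+06 m
r2 = 20031.9960 km = 2.0031996e+07 m
dv1 = sqrt(mu/r1)*(sqrt(2*r2/(r1+r2)) - 1) = 1490.7959 m/s
dv2 = sqrt(mu/r2)*(1 - sqrt(2*r1/(r1+r2))) = 1160.0388 m/s
total dv = |dv1| + |dv2| = 1490.7959 + 1160.0388 = 2650.8348 m/s = 2.6508 km/s

2.6508 km/s


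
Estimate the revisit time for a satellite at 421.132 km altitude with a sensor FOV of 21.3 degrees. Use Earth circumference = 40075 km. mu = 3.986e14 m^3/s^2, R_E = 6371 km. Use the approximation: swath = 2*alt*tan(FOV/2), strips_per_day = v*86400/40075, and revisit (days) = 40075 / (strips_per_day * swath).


swath = 2*421.132*tan(0.1858776) = 158.3863 km
v = sqrt(mu/r) = 7660.6494 m/s = 7.6606 km/s
strips/day = v*86400/40075 = 7.6606*86400/40075 = 16.5160
coverage/day = strips * swath = 16.5160 * 158.3863 = 2615.9138 km
revisit = 40075 / 2615.9138 = 15.3197 days

15.3197 days


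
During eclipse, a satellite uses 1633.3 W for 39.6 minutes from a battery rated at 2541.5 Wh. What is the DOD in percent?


E_used = P * t / 60 = 1633.3 * 39.6 / 60 = 1077.9780 Wh
DOD = E_used / E_total * 100 = 1077.9780 / 2541.5 * 100
DOD = 42.4150 %

42.4150 %


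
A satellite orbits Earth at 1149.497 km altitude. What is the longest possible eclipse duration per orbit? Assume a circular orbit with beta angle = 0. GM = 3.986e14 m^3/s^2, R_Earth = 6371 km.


r = 7520.4970 km
T = 108.1757 min
Eclipse fraction = arcsin(R_E/r)/pi = arcsin(6371.0000/7520.4970)/pi
= arcsin(0.8471515)/pi = 0.3216844
Eclipse duration = 0.3216844 * 108.1757 = 34.7984 min

34.7984 minutes


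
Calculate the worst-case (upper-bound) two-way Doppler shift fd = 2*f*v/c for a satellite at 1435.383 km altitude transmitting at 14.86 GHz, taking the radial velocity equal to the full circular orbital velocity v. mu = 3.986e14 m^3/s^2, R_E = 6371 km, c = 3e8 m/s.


r = 7.806383e+06 m
v = sqrt(mu/r) = 7145.6826 m/s (worst-case radial velocity)
f = 14.86 GHz = 1.486e+10 Hz
fd = 2*f*v/c = 2*1.486e+10*7145.6826/3.0e+08
fd = 707898.9531 Hz

707898.9531 Hz


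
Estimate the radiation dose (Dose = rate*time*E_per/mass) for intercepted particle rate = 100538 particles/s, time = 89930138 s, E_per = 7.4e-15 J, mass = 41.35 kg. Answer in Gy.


Total energy deposited = rate * time * E_per
  = 100538 * 89930138 * 7.4e-15 = 0.06690633 J
Dose = E_total / mass = 0.06690633 / 41.35
Dose = 0.001618049 Gy

0.0016 Gy


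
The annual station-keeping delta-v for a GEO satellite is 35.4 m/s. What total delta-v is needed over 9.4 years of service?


dV = rate * years = 35.4 * 9.4
dV = 332.7600 m/s

332.7600 m/s


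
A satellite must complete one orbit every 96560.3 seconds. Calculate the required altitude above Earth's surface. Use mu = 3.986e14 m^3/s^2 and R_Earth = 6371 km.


T = 96560.3 s
r = (mu*T^2/(4*pi^2))^(1/3) = (3.986e14 * 96560.3^2 / (4*pi^2))^(1/3)
r = 4.5490941e+07 m = 45490.9413 km
alt = r - R_E = 45490.9413 - 6371 = 39119.9413 km

39119.9413 km


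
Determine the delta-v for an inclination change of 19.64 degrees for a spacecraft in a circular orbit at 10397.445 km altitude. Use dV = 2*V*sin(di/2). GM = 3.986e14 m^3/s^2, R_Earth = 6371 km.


r = 16768.4450 km = 1.6768445e+07 m
V = sqrt(mu/r) = 4875.5347 m/s
di = 19.64 deg = 0.3427827 rad
dV = 2*V*sin(di/2) = 2*4875.5347*sin(0.1713913)
dV = 1663.0786 m/s = 1.6631 km/s

1.6631 km/s


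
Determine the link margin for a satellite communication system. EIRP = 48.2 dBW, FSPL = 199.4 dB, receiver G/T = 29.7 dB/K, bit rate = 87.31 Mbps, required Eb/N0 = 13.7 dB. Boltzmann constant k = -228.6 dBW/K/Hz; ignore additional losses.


C/N0 = EIRP - FSPL + G/T - k = 48.2 - 199.4 + 29.7 - (-228.6)
C/N0 = 107.1000 dB-Hz
R_b = 87.31 Mbps = 8.731e+07 bps -> 10*log10(R_b) = 79.4106 dB-Hz
Eb/N0 = C/N0 - 10*log10(R_b) = 107.1000 - 79.4106 = 27.6894 dB
Margin = Eb/N0 - Eb/N0_req = 27.6894 - 13.7 = 13.9894 dB (link closes)

13.9894 dB


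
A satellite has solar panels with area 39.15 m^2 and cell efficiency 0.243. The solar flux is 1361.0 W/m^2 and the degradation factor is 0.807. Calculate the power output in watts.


P = area * eta * S * degradation
P = 39.15 * 0.243 * 1361.0 * 0.807
P = 10448.8790 W

10448.8790 W


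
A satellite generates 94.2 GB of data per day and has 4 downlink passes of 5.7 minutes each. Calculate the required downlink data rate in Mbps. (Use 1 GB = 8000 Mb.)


total contact time = 4 * 5.7 * 60 = 1368.0000 s
data = 94.2 GB = 753600.0000 Mb
rate = 753600.0000 / 1368.0000 = 550.8772 Mbps

550.8772 Mbps


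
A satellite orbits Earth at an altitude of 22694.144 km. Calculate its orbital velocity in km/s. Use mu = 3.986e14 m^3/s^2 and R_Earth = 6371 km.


r = R_E + alt = 6371.0 + 22694.144 = 29065.1440 km = 2.9065144e+07 m
v = sqrt(mu/r) = sqrt(3.986e14 / 2.9065144e+07) = 3703.2447 m/s = 3.7032 km/s

3.7032 km/s


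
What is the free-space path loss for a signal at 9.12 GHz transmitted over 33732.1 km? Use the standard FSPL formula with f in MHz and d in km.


f = 9.12 GHz = 9120.0000 MHz
d = 33732.1 km
FSPL = 32.44 + 20*log10(9120.0000) + 20*log10(33732.1)
FSPL = 32.44 + 79.1999 + 90.5609
FSPL = 202.2008 dB

202.2008 dB


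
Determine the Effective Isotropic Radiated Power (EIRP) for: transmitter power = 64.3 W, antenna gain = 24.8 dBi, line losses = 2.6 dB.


Pt = 64.3 W = 18.0821 dBW
EIRP = Pt_dBW + Gt - losses = 18.0821 + 24.8 - 2.6 = 40.2821 dBW

40.2821 dBW


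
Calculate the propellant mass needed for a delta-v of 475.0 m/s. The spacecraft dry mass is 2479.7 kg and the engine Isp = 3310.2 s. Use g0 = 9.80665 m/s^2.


ve = Isp * g0 = 3310.2 * 9.80665 = 32461.972830 m/s
mass ratio = exp(dv/ve) = exp(475.0/32461.972830) = 1.01474008
m_prop = m_dry * (mr - 1) = 2479.7 * (1.01474008 - 1)
m_prop = 36.5510 kg

36.5510 kg


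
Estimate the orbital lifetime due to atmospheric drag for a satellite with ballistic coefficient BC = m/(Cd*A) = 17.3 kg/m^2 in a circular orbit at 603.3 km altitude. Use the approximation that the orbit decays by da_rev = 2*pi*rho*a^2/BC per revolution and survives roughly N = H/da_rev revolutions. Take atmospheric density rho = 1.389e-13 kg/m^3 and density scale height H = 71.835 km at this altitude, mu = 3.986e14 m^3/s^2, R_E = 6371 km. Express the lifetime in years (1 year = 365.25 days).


a = R_E + alt = 6974.3000 km = 6.9743e+06 m
da_rev = 2*pi*rho*a^2/BC = 2*pi*1.389e-13*(6.9743e+06)^2/17.3 = 2.453789 m per revolution
N = H/da_rev = 71835.0000 m / 2.453789 m = 29275.1302 revolutions
P = 2*pi*sqrt(a^3/mu) = 5796.4509 s
lifetime = N*P = 29275.1302 * 5796.4509 = 1.6969185e+08 s = 1964.0261 days
years = 1964.0261 / 365.25 = 5.3772 years

5.3772 years


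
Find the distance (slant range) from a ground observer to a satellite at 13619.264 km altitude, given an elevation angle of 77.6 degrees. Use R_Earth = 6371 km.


h = 13619.264 km, el = 77.6 deg
d = -R_E*sin(el) + sqrt((R_E*sin(el))^2 + 2*R_E*h + h^2)
d = -6371.0000*sin(1.3544) + sqrt((6371.0000*0.9766723)^2 + 2*6371.0000*13619.264 + 13619.264^2)
d = 13721.0162 km

13721.0162 km


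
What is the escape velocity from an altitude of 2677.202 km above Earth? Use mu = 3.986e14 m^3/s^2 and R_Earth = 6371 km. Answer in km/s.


r = 6371.0 + 2677.202 = 9048.2020 km = 9.048202e+06 m
v_esc = sqrt(2*mu/r) = sqrt(2*3.986e14 / 9.048202e+06)
v_esc = 9386.4744 m/s = 9.3865 km/s

9.3865 km/s


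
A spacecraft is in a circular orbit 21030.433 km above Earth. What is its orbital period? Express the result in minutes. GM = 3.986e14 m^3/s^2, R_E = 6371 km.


r = 27401.4330 km = 2.7401433e+07 m
T = 2*pi*sqrt(r^3/mu) = 2*pi*sqrt(2.0574052e+22 / 3.986e14)
T = 45140.9957 s = 752.3499 min

752.3499 minutes


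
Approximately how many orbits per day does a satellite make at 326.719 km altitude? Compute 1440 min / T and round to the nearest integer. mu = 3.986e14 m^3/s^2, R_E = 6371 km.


r = 6.697719e+06 m
T = 2*pi*sqrt(r^3/mu) = 5455.0860 s = 90.9181 min
revs/day = 1440 / 90.9181 = 15.8384
Rounded: 16 revolutions per day

16 revolutions per day


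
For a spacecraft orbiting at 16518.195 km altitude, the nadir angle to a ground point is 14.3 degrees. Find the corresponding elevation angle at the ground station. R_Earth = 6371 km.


r = R_E + alt = 22889.1950 km
Law of sines in the satellite / Earth-center / ground-point triangle:
  sin(nadir)/R_E = sin(90 + el)/r  =>  cos(el) = (r/R_E)*sin(nadir)
cos(el) = (22889.1950 / 6371.0000) * sin(14.3 deg) = 0.8873974
el = arccos(0.8873974) = 27.4520 deg
(Earth-central angle = 90 - nadir - el = 48.2480 deg)

27.4520 degrees


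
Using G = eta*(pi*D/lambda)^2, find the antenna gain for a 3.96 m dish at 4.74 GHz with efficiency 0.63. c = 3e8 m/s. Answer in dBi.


lambda = c/f = 3e8 / 4.74e+09 = 0.06329114 m
G = eta*(pi*D/lambda)^2 = 0.63*(pi*3.96/0.06329114)^2
G = 24341.3601 (linear)
G = 10*log10(24341.3601) = 43.8634 dBi

43.8634 dBi


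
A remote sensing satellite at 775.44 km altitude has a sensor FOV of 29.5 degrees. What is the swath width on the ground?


FOV = 29.5 deg = 0.5148721 rad
swath = 2 * alt * tan(FOV/2) = 2 * 775.44 * tan(0.2574361)
swath = 2 * 775.44 * 0.263278
swath = 408.3126 km

408.3126 km


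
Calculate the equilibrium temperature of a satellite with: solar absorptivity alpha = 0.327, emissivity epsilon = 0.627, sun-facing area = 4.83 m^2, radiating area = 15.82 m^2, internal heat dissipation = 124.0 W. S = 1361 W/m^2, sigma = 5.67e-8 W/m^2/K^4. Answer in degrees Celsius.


Numerator = alpha*S*A_sun + Q_int = 0.327*1361*4.83 + 124.0 = 2273.5770 W
Denominator = eps*sigma*A_rad = 0.627*5.67e-8*15.82 = 5.6241524e-07 W/K^4
T^4 = 4.0425238e+09 K^4
T = 252.1524 K = -20.9976 C

-20.9976 degrees Celsius


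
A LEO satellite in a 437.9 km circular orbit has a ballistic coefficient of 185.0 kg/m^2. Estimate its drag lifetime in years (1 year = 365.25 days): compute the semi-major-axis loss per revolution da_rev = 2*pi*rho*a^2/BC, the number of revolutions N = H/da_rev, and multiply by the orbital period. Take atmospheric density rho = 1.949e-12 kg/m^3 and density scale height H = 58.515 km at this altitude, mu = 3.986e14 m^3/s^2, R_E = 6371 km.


a = R_E + alt = 6808.9000 km = 6.8089e+06 m
da_rev = 2*pi*rho*a^2/BC = 2*pi*1.949e-12*(6.8089e+06)^2/185.0 = 3.068837 m per revolution
N = H/da_rev = 58515.0000 m / 3.068837 m = 19067.4808 revolutions
P = 2*pi*sqrt(a^3/mu) = 5591.4784 s
lifetime = N*P = 19067.4808 * 5591.4784 = 1.0661541e+08 s = 1233.9746 days
years = 1233.9746 / 365.25 = 3.3784 years

3.3784 years


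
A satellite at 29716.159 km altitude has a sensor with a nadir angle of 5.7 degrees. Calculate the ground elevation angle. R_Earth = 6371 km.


r = R_E + alt = 36087.1590 km
Law of sines in the satellite / Earth-center / ground-point triangle:
  sin(nadir)/R_E = sin(90 + el)/r  =>  cos(el) = (r/R_E)*sin(nadir)
cos(el) = (36087.1590 / 6371.0000) * sin(5.7 deg) = 0.5625754
el = arccos(0.5625754) = 55.7659 deg
(Earth-central angle = 90 - nadir - el = 28.5341 deg)

55.7659 degrees


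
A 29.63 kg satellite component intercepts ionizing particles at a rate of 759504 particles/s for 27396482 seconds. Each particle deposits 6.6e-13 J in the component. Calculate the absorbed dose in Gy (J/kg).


Total energy deposited = rate * time * E_per
  = 759504 * 27396482 * 6.6e-13 = 13.7331 J
Dose = E_total / mass = 13.7331 / 29.63
Dose = 0.4634866 Gy

0.4635 Gy


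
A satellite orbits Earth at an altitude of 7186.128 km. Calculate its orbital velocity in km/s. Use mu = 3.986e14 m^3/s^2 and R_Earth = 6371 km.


r = R_E + alt = 6371.0 + 7186.128 = 13557.1280 km = 1.3557128e+07 m
v = sqrt(mu/r) = sqrt(3.986e14 / 1.3557128e+07) = 5422.3157 m/s = 5.4223 km/s

5.4223 km/s


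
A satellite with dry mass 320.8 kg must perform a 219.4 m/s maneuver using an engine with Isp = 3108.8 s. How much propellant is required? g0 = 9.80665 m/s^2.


ve = Isp * g0 = 3108.8 * 9.80665 = 30486.913520 m/s
mass ratio = exp(dv/ve) = exp(219.4/30486.913520) = 1.00722249
m_prop = m_dry * (mr - 1) = 320.8 * (1.00722249 - 1)
m_prop = 2.3170 kg

2.3170 kg


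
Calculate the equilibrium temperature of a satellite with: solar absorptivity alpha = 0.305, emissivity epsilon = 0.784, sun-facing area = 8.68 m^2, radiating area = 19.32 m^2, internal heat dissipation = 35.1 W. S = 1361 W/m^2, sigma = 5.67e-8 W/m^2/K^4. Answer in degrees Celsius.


Numerator = alpha*S*A_sun + Q_int = 0.305*1361*8.68 + 35.1 = 3638.2114 W
Denominator = eps*sigma*A_rad = 0.784*5.67e-8*19.32 = 8.588281e-07 W/K^4
T^4 = 4.236251e+09 K^4
T = 255.1205 K = -18.0295 C

-18.0295 degrees Celsius


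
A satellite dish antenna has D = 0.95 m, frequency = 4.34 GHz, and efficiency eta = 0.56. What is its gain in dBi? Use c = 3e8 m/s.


lambda = c/f = 3e8 / 4.34e+09 = 0.06912442 m
G = eta*(pi*D/lambda)^2 = 0.56*(pi*0.95/0.06912442)^2
G = 1043.9313 (linear)
G = 10*log10(1043.9313) = 30.1867 dBi

30.1867 dBi


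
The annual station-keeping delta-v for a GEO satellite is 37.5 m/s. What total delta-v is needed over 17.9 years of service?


dV = rate * years = 37.5 * 17.9
dV = 671.2500 m/s

671.2500 m/s


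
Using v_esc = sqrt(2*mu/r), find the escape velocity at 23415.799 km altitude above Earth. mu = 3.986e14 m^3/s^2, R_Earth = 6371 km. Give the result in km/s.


r = 6371.0 + 23415.799 = 29786.7990 km = 2.9786799e+07 m
v_esc = sqrt(2*mu/r) = sqrt(2*3.986e14 / 2.9786799e+07)
v_esc = 5173.3484 m/s = 5.1733 km/s

5.1733 km/s


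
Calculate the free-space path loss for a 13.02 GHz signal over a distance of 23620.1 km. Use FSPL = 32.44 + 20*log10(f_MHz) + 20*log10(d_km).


f = 13.02 GHz = 13020.0000 MHz
d = 23620.1 km
FSPL = 32.44 + 20*log10(13020.0000) + 20*log10(23620.1)
FSPL = 32.44 + 82.2922 + 87.4656
FSPL = 202.1979 dB

202.1979 dB


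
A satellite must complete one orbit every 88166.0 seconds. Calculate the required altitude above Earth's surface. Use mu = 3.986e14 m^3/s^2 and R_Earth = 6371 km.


T = 88166.0 s
r = (mu*T^2/(4*pi^2))^(1/3) = (3.986e14 * 88166.0^2 / (4*pi^2))^(1/3)
r = 4.2814737e+07 m = 42814.7367 km
alt = r - R_E = 42814.7367 - 6371 = 36443.7367 km

36443.7367 km


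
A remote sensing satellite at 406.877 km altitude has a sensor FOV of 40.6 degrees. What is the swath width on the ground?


FOV = 40.6 deg = 0.7086037 rad
swath = 2 * alt * tan(FOV/2) = 2 * 406.877 * tan(0.3543018)
swath = 2 * 406.877 * 0.3699112
swath = 301.0167 km

301.0167 km


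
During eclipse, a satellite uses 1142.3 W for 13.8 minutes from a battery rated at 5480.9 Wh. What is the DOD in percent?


E_used = P * t / 60 = 1142.3 * 13.8 / 60 = 262.7290 Wh
DOD = E_used / E_total * 100 = 262.7290 / 5480.9 * 100
DOD = 4.7935 %

4.7935 %


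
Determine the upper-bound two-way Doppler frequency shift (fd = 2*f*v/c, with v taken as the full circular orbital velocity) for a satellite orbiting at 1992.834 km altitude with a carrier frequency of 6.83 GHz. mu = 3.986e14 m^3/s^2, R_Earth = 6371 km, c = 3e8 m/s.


r = 8.363834e+06 m
v = sqrt(mu/r) = 6903.4462 m/s (worst-case radial velocity)
f = 6.83 GHz = 6.83e+09 Hz
fd = 2*f*v/c = 2*6.83e+09*6903.4462/3.0e+08
fd = 314336.9171 Hz

314336.9171 Hz


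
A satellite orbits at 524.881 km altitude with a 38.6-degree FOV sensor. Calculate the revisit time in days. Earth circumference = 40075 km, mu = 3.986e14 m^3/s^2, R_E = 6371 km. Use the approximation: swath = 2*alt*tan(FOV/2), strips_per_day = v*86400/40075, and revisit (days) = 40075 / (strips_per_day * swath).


swath = 2*524.881*tan(0.3368485) = 367.6214 km
v = sqrt(mu/r) = 7602.8035 m/s = 7.6028 km/s
strips/day = v*86400/40075 = 7.6028*86400/40075 = 16.3913
coverage/day = strips * swath = 16.3913 * 367.6214 = 6025.8011 km
revisit = 40075 / 6025.8011 = 6.6506 days

6.6506 days


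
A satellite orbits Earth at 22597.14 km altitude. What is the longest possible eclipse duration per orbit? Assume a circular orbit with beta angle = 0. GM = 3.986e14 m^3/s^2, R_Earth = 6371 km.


r = 28968.1400 km
T = 817.7883 min
Eclipse fraction = arcsin(R_E/r)/pi = arcsin(6371.0000/28968.1400)/pi
= arcsin(0.2199313)/pi = 0.07058331
Eclipse duration = 0.07058331 * 817.7883 = 57.7222 min

57.7222 minutes


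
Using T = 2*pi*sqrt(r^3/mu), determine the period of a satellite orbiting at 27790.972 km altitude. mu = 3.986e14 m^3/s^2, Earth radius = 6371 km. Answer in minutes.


r = 34161.9720 km = 3.4161972e+07 m
T = 2*pi*sqrt(r^3/mu) = 2*pi*sqrt(3.9868399e+22 / 3.986e14)
T = 62838.4725 s = 1047.3079 min

1047.3079 minutes


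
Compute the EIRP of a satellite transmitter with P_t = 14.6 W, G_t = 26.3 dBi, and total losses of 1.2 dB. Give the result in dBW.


Pt = 14.6 W = 11.6435 dBW
EIRP = Pt_dBW + Gt - losses = 11.6435 + 26.3 - 1.2 = 36.7435 dBW

36.7435 dBW


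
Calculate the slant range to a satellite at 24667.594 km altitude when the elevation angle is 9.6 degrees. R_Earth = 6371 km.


h = 24667.594 km, el = 9.6 deg
d = -R_E*sin(el) + sqrt((R_E*sin(el))^2 + 2*R_E*h + h^2)
d = -6371.0000*sin(0.1675516) + sqrt((6371.0000*0.1667687)^2 + 2*6371.0000*24667.594 + 24667.594^2)
d = 29333.7915 km

29333.7915 km


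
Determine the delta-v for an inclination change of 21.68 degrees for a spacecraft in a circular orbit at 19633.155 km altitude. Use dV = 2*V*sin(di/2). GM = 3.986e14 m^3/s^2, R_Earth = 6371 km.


r = 26004.1550 km = 2.6004155e+07 m
V = sqrt(mu/r) = 3915.1398 m/s
di = 21.68 deg = 0.3783874 rad
dV = 2*V*sin(di/2) = 2*3915.1398*sin(0.1891937)
dV = 1472.6175 m/s = 1.4726 km/s

1.4726 km/s


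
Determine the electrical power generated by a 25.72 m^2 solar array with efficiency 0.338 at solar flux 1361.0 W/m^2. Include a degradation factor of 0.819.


P = area * eta * S * degradation
P = 25.72 * 0.338 * 1361.0 * 0.819
P = 9690.1320 W

9690.1320 W


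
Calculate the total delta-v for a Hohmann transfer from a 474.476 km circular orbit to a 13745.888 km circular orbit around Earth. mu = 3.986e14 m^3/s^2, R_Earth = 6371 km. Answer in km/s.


r1 = 6845.4760 km = 6.845476e+06 m
r2 = 20116.8880 km = 2.0116888e+07 m
dv1 = sqrt(mu/r1)*(sqrt(2*r2/(r1+r2)) - 1) = 1690.7019 m/s
dv2 = sqrt(mu/r2)*(1 - sqrt(2*r1/(r1+r2))) = 1279.3660 m/s
total dv = |dv1| + |dv2| = 1690.7019 + 1279.3660 = 2970.0679 m/s = 2.9701 km/s

2.9701 km/s


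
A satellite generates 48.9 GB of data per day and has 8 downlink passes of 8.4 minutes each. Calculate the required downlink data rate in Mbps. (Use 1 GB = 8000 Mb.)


total contact time = 8 * 8.4 * 60 = 4032.0000 s
data = 48.9 GB = 391200.0000 Mb
rate = 391200.0000 / 4032.0000 = 97.0238 Mbps

97.0238 Mbps


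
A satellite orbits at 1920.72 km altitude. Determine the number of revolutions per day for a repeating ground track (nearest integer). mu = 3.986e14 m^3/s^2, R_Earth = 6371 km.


r = 8.29172e+06 m
T = 2*pi*sqrt(r^3/mu) = 7514.1206 s = 125.2353 min
revs/day = 1440 / 125.2353 = 11.4984
Rounded: 11 revolutions per day

11 revolutions per day


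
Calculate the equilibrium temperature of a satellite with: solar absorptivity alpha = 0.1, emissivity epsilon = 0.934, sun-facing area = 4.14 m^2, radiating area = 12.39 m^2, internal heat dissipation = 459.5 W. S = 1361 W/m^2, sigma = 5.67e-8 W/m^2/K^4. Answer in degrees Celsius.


Numerator = alpha*S*A_sun + Q_int = 0.1*1361*4.14 + 459.5 = 1022.9540 W
Denominator = eps*sigma*A_rad = 0.934*5.67e-8*12.39 = 6.5614714e-07 W/K^4
T^4 = 1.5590314e+09 K^4
T = 198.7073 K = -74.4427 C

-74.4427 degrees Celsius


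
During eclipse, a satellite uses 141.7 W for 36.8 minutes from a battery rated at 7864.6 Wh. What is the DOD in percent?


E_used = P * t / 60 = 141.7 * 36.8 / 60 = 86.9093 Wh
DOD = E_used / E_total * 100 = 86.9093 / 7864.6 * 100
DOD = 1.1051 %

1.1051 %


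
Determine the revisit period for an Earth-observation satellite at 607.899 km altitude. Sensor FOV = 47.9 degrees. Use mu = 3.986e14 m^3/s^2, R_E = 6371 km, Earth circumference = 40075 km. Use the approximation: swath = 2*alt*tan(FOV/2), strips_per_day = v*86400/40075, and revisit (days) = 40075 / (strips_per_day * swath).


swath = 2*607.899*tan(0.4180064) = 540.0373 km
v = sqrt(mu/r) = 7557.4484 m/s = 7.5574 km/s
strips/day = v*86400/40075 = 7.5574*86400/40075 = 16.2935
coverage/day = strips * swath = 16.2935 * 540.0373 = 8799.1190 km
revisit = 40075 / 8799.1190 = 4.5544 days

4.5544 days


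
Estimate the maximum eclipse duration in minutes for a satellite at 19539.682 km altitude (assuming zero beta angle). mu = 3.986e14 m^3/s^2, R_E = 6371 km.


r = 25910.6820 km
T = 691.7963 min
Eclipse fraction = arcsin(R_E/r)/pi = arcsin(6371.0000/25910.6820)/pi
= arcsin(0.2458831)/pi = 0.07907795
Eclipse duration = 0.07907795 * 691.7963 = 54.7058 min

54.7058 minutes


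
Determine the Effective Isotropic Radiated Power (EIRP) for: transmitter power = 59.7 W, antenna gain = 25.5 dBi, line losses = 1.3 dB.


Pt = 59.7 W = 17.7597 dBW
EIRP = Pt_dBW + Gt - losses = 17.7597 + 25.5 - 1.3 = 41.9597 dBW

41.9597 dBW


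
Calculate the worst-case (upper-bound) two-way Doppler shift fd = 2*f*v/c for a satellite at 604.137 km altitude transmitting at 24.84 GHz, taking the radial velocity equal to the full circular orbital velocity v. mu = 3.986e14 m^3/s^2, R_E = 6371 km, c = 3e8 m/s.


r = 6.975137e+06 m
v = sqrt(mu/r) = 7559.4862 m/s (worst-case radial velocity)
f = 24.84 GHz = 2.484e+10 Hz
fd = 2*f*v/c = 2*2.484e+10*7559.4862/3.0e+08
fd = 1.2518509e+06 Hz

1.2519e+06 Hz


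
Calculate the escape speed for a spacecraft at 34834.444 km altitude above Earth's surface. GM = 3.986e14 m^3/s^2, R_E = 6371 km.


r = 6371.0 + 34834.444 = 41205.4440 km = 4.1205444e+07 m
v_esc = sqrt(2*mu/r) = sqrt(2*3.986e14 / 4.1205444e+07)
v_esc = 4398.5177 m/s = 4.3985 km/s

4.3985 km/s


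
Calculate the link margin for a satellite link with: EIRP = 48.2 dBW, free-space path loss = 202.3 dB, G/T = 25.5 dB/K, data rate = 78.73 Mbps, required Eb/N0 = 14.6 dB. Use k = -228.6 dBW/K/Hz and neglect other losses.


C/N0 = EIRP - FSPL + G/T - k = 48.2 - 202.3 + 25.5 - (-228.6)
C/N0 = 100.0000 dB-Hz
R_b = 78.73 Mbps = 7.873e+07 bps -> 10*log10(R_b) = 78.9614 dB-Hz
Eb/N0 = C/N0 - 10*log10(R_b) = 100.0000 - 78.9614 = 21.0386 dB
Margin = Eb/N0 - Eb/N0_req = 21.0386 - 14.6 = 6.4386 dB (link closes)

6.4386 dB


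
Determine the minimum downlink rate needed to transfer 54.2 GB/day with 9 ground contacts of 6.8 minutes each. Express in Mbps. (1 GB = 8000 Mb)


total contact time = 9 * 6.8 * 60 = 3672.0000 s
data = 54.2 GB = 433600.0000 Mb
rate = 433600.0000 / 3672.0000 = 118.0828 Mbps

118.0828 Mbps


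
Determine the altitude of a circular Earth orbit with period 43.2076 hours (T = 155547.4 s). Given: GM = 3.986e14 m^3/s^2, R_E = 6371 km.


T = 155547.4 s
r = (mu*T^2/(4*pi^2))^(1/3) = (3.986e14 * 155547.4^2 / (4*pi^2))^(1/3)
r = 6.2512618e+07 m = 62512.6184 km
alt = r - R_E = 62512.6184 - 6371 = 56141.6184 km

56141.6184 km


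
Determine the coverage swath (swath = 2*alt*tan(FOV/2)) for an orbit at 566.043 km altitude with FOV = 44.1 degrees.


FOV = 44.1 deg = 0.7696902 rad
swath = 2 * alt * tan(FOV/2) = 2 * 566.043 * tan(0.3848451)
swath = 2 * 566.043 * 0.4050417
swath = 458.5420 km

458.5420 km


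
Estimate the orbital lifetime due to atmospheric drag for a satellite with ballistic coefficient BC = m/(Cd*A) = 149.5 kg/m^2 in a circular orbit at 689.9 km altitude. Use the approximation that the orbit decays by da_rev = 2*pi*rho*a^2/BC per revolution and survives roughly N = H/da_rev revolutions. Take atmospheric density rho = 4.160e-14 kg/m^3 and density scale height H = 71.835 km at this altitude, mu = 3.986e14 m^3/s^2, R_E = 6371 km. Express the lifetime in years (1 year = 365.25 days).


a = R_E + alt = 7060.9000 km = 7.0609e+06 m
da_rev = 2*pi*rho*a^2/BC = 2*pi*4.160e-14*(7.0609e+06)^2/149.5 = 0.0871670058 m per revolution
N = H/da_rev = 71835.0000 m / 0.0871670058 m = 824107.6926 revolutions
P = 2*pi*sqrt(a^3/mu) = 5904.7472 s
lifetime = N*P = 824107.6926 * 5904.7472 = 4.8661476e+09 s = 56321.1531 days
years = 56321.1531 / 365.25 = 154.1989 years

154.1989 years


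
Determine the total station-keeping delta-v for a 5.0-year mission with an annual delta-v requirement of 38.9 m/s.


dV = rate * years = 38.9 * 5.0
dV = 194.5000 m/s

194.5000 m/s


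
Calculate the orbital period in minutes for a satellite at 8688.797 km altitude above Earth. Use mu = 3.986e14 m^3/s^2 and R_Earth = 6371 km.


r = 15059.7970 km = 1.5059797e+07 m
T = 2*pi*sqrt(r^3/mu) = 2*pi*sqrt(3.4155241e+21 / 3.986e14)
T = 18392.4633 s = 306.5411 min

306.5411 minutes


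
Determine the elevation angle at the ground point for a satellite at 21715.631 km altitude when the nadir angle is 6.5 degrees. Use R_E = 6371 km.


r = R_E + alt = 28086.6310 km
Law of sines in the satellite / Earth-center / ground-point triangle:
  sin(nadir)/R_E = sin(90 + el)/r  =>  cos(el) = (r/R_E)*sin(nadir)
cos(el) = (28086.6310 / 6371.0000) * sin(6.5 deg) = 0.4990577
el = arccos(0.4990577) = 60.0623 deg
(Earth-central angle = 90 - nadir - el = 23.4377 deg)

60.0623 degrees


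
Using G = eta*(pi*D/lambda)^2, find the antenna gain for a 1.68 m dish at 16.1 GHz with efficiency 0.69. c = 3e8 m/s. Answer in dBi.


lambda = c/f = 3e8 / 1.61e+10 = 0.01863354 m
G = eta*(pi*D/lambda)^2 = 0.69*(pi*1.68/0.01863354)^2
G = 55357.5221 (linear)
G = 10*log10(55357.5221) = 47.4318 dBi

47.4318 dBi


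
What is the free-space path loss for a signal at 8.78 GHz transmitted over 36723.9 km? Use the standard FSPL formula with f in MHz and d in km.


f = 8.78 GHz = 8780.0000 MHz
d = 36723.9 km
FSPL = 32.44 + 20*log10(8780.0000) + 20*log10(36723.9)
FSPL = 32.44 + 78.8699 + 91.2990
FSPL = 202.6089 dB

202.6089 dB


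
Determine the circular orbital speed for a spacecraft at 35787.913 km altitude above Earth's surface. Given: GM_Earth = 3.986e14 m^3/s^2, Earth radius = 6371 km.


r = R_E + alt = 6371.0 + 35787.913 = 42158.9130 km = 4.2158913e+07 m
v = sqrt(mu/r) = sqrt(3.986e14 / 4.2158913e+07) = 3074.8501 m/s = 3.0749 km/s

3.0749 km/s


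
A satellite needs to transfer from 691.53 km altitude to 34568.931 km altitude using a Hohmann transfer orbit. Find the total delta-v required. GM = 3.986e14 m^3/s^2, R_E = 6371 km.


r1 = 7062.5300 km = 7.06253e+06 m
r2 = 40939.9310 km = 4.0939931e+07 m
dv1 = sqrt(mu/r1)*(sqrt(2*r2/(r1+r2)) - 1) = 2299.1540 m/s
dv2 = sqrt(mu/r2)*(1 - sqrt(2*r1/(r1+r2))) = 1427.6748 m/s
total dv = |dv1| + |dv2| = 2299.1540 + 1427.6748 = 3726.8287 m/s = 3.7268 km/s

3.7268 km/s


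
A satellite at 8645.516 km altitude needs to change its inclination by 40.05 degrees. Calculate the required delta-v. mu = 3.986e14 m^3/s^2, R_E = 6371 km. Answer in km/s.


r = 15016.5160 km = 1.5016516e+07 m
V = sqrt(mu/r) = 5152.0973 m/s
di = 40.05 deg = 0.6990044 rad
dV = 2*V*sin(di/2) = 2*5152.0973*sin(0.3495022)
dV = 3528.4667 m/s = 3.5285 km/s

3.5285 km/s


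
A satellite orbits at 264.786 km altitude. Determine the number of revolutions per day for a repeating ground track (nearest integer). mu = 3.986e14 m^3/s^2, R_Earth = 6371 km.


r = 6.635786e+06 m
T = 2*pi*sqrt(r^3/mu) = 5379.5974 s = 89.6600 min
revs/day = 1440 / 89.6600 = 16.0607
Rounded: 16 revolutions per day

16 revolutions per day


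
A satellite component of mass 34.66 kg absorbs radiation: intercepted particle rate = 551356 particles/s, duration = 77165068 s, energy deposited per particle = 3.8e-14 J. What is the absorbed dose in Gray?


Total energy deposited = rate * time * E_per
  = 551356 * 77165068 * 3.8e-14 = 1.6167 J
Dose = E_total / mass = 1.6167 / 34.66
Dose = 0.0466453 Gy

0.0466 Gy


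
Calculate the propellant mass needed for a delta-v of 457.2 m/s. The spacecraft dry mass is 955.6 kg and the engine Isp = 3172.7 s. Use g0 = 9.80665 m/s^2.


ve = Isp * g0 = 3172.7 * 9.80665 = 31113.558455 m/s
mass ratio = exp(dv/ve) = exp(457.2/31113.558455) = 1.01480305
m_prop = m_dry * (mr - 1) = 955.6 * (1.01480305 - 1)
m_prop = 14.1458 kg

14.1458 kg


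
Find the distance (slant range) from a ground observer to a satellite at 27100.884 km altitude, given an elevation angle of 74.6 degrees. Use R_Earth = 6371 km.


h = 27100.884 km, el = 74.6 deg
d = -R_E*sin(el) + sqrt((R_E*sin(el))^2 + 2*R_E*h + h^2)
d = -6371.0000*sin(1.3020) + sqrt((6371.0000*0.9640954)^2 + 2*6371.0000*27100.884 + 27100.884^2)
d = 27286.8468 km

27286.8468 km


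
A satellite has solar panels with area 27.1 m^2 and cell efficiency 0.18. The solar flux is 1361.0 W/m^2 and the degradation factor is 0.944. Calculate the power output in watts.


P = area * eta * S * degradation
P = 27.1 * 0.18 * 1361.0 * 0.944
P = 6267.1764 W

6267.1764 W


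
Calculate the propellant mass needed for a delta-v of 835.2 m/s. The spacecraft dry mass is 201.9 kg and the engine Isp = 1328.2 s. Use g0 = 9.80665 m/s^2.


ve = Isp * g0 = 1328.2 * 9.80665 = 13025.192530 m/s
mass ratio = exp(dv/ve) = exp(835.2/13025.192530) = 1.06622236
m_prop = m_dry * (mr - 1) = 201.9 * (1.06622236 - 1)
m_prop = 13.3703 kg

13.3703 kg


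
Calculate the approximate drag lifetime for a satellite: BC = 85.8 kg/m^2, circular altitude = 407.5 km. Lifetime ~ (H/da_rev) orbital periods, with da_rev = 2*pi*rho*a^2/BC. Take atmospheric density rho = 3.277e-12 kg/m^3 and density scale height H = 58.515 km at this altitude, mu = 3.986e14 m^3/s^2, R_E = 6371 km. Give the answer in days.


a = R_E + alt = 6778.5000 km = 6.7785e+06 m
da_rev = 2*pi*rho*a^2/BC = 2*pi*3.277e-12*(6.7785e+06)^2/85.8 = 11.026463 m per revolution
N = H/da_rev = 58515.0000 m / 11.026463 m = 5306.7788 revolutions
P = 2*pi*sqrt(a^3/mu) = 5554.0735 s
lifetime = N*P = 5306.7788 * 5554.0735 = 2.947424e+07 s = 341.1370 days

341.1370 days


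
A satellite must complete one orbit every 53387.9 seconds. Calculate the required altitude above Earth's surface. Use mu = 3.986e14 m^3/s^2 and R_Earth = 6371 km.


T = 53387.9 s
r = (mu*T^2/(4*pi^2))^(1/3) = (3.986e14 * 53387.9^2 / (4*pi^2))^(1/3)
r = 3.0644632e+07 m = 30644.6321 km
alt = r - R_E = 30644.6321 - 6371 = 24273.6321 km

24273.6321 km


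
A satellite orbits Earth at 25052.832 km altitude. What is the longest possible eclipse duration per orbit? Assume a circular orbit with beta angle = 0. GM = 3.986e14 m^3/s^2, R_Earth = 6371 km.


r = 31423.8320 km
T = 923.9505 min
Eclipse fraction = arcsin(R_E/r)/pi = arcsin(6371.0000/31423.8320)/pi
= arcsin(0.2027442)/pi = 0.06498599
Eclipse duration = 0.06498599 * 923.9505 = 60.0438 min

60.0438 minutes


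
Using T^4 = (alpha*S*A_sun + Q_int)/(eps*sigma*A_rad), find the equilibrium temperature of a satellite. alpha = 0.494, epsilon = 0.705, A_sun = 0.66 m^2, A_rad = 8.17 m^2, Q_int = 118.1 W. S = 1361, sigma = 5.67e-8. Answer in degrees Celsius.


Numerator = alpha*S*A_sun + Q_int = 0.494*1361*0.66 + 118.1 = 561.8404 W
Denominator = eps*sigma*A_rad = 0.705*5.67e-8*8.17 = 3.2658349e-07 W/K^4
T^4 = 1.7203577e+09 K^4
T = 203.6595 K = -69.4905 C

-69.4905 degrees Celsius


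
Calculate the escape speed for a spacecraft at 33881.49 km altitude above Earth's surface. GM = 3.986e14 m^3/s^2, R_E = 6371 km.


r = 6371.0 + 33881.49 = 40252.4900 km = 4.025249e+07 m
v_esc = sqrt(2*mu/r) = sqrt(2*3.986e14 / 4.025249e+07)
v_esc = 4450.2793 m/s = 4.4503 km/s

4.4503 km/s


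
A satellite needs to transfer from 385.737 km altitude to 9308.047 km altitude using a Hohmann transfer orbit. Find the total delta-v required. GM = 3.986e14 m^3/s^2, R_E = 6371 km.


r1 = 6756.7370 km = 6.756737e+06 m
r2 = 15679.0470 km = 1.5679047e+07 m
dv1 = sqrt(mu/r1)*(sqrt(2*r2/(r1+r2)) - 1) = 1399.6984 m/s
dv2 = sqrt(mu/r2)*(1 - sqrt(2*r1/(r1+r2))) = 1128.9626 m/s
total dv = |dv1| + |dv2| = 1399.6984 + 1128.9626 = 2528.6610 m/s = 2.5287 km/s

2.5287 km/s


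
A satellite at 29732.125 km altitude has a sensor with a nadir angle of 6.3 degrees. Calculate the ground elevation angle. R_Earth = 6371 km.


r = R_E + alt = 36103.1250 km
Law of sines in the satellite / Earth-center / ground-point triangle:
  sin(nadir)/R_E = sin(90 + el)/r  =>  cos(el) = (r/R_E)*sin(nadir)
cos(el) = (36103.1250 / 6371.0000) * sin(6.3 deg) = 0.6218414
el = arccos(0.6218414) = 51.5493 deg
(Earth-central angle = 90 - nadir - el = 32.1507 deg)

51.5493 degrees


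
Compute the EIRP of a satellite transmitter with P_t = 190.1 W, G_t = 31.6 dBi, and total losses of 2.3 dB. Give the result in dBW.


Pt = 190.1 W = 22.7898 dBW
EIRP = Pt_dBW + Gt - losses = 22.7898 + 31.6 - 2.3 = 52.0898 dBW

52.0898 dBW


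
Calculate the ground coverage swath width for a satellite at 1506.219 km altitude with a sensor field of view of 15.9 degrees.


FOV = 15.9 deg = 0.2775074 rad
swath = 2 * alt * tan(FOV/2) = 2 * 1506.219 * tan(0.1387537)
swath = 2 * 1506.219 * 0.139651
swath = 420.6901 km

420.6901 km


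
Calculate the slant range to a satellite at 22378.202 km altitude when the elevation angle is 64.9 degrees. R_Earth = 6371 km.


h = 22378.202 km, el = 64.9 deg
d = -R_E*sin(el) + sqrt((R_E*sin(el))^2 + 2*R_E*h + h^2)
d = -6371.0000*sin(1.1327) + sqrt((6371.0000*0.9055688)^2 + 2*6371.0000*22378.202 + 22378.202^2)
d = 22852.5133 km

22852.5133 km


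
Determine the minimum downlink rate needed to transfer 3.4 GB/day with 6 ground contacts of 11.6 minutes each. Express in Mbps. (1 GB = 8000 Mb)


total contact time = 6 * 11.6 * 60 = 4176.0000 s
data = 3.4 GB = 27200.0000 Mb
rate = 27200.0000 / 4176.0000 = 6.5134 Mbps

6.5134 Mbps


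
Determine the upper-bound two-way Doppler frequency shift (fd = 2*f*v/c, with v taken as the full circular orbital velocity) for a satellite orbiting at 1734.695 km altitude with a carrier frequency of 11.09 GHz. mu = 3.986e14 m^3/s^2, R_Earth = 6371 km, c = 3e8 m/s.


r = 8.105695e+06 m
v = sqrt(mu/r) = 7012.5104 m/s (worst-case radial velocity)
f = 11.09 GHz = 1.109e+10 Hz
fd = 2*f*v/c = 2*1.109e+10*7012.5104/3.0e+08
fd = 518458.2686 Hz

518458.2686 Hz


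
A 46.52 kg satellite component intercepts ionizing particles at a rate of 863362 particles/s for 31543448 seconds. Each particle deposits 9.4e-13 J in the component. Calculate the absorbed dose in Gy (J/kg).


Total energy deposited = rate * time * E_per
  = 863362 * 31543448 * 9.4e-13 = 25.5994 J
Dose = E_total / mass = 25.5994 / 46.52
Dose = 0.5502883 Gy

0.5503 Gy


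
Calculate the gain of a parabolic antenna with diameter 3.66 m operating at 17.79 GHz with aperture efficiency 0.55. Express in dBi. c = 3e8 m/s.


lambda = c/f = 3e8 / 1.779e+10 = 0.01686341 m
G = eta*(pi*D/lambda)^2 = 0.55*(pi*3.66/0.01686341)^2
G = 255701.9220 (linear)
G = 10*log10(255701.9220) = 54.0773 dBi

54.0773 dBi


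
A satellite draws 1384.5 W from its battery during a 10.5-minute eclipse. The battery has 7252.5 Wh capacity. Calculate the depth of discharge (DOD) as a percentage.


E_used = P * t / 60 = 1384.5 * 10.5 / 60 = 242.2875 Wh
DOD = E_used / E_total * 100 = 242.2875 / 7252.5 * 100
DOD = 3.3407 %

3.3407 %


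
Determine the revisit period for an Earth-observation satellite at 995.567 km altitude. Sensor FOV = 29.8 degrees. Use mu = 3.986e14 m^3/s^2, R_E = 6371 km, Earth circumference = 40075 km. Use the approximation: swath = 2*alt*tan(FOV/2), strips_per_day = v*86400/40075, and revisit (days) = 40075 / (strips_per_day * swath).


swath = 2*995.567*tan(0.2600541) = 529.7998 km
v = sqrt(mu/r) = 7355.9044 m/s = 7.3559 km/s
strips/day = v*86400/40075 = 7.3559*86400/40075 = 15.8590
coverage/day = strips * swath = 15.8590 * 529.7998 = 8402.1044 km
revisit = 40075 / 8402.1044 = 4.7696 days

4.7696 days


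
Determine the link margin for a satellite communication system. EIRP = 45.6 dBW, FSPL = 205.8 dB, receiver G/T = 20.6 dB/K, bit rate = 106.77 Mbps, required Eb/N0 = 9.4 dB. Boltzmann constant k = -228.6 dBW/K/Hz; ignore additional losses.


C/N0 = EIRP - FSPL + G/T - k = 45.6 - 205.8 + 20.6 - (-228.6)
C/N0 = 89.0000 dB-Hz
R_b = 106.77 Mbps = 1.0677e+08 bps -> 10*log10(R_b) = 80.2845 dB-Hz
Eb/N0 = C/N0 - 10*log10(R_b) = 89.0000 - 80.2845 = 8.7155 dB
Margin = Eb/N0 - Eb/N0_req = 8.7155 - 9.4 = -0.6844924 dB (negative margin: link does not close)

-0.6845 dB


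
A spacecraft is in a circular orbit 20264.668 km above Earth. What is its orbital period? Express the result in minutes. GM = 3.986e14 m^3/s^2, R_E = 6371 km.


r = 26635.6680 km = 2.6635668e+07 m
T = 2*pi*sqrt(r^3/mu) = 2*pi*sqrt(1.8896909e+22 / 3.986e14)
T = 43262.0018 s = 721.0334 min

721.0334 minutes


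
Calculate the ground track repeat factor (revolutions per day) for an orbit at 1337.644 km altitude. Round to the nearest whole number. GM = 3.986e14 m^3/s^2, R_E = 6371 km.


r = 7.708644e+06 m
T = 2*pi*sqrt(r^3/mu) = 6735.6297 s = 112.2605 min
revs/day = 1440 / 112.2605 = 12.8273
Rounded: 13 revolutions per day

13 revolutions per day
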